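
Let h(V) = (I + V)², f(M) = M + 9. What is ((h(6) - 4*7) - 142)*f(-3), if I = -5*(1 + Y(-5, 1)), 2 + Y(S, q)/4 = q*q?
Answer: 1626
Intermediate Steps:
f(M) = 9 + M
Y(S, q) = -8 + 4*q² (Y(S, q) = -8 + 4*(q*q) = -8 + 4*q²)
I = 15 (I = -5*(1 + (-8 + 4*1²)) = -5*(1 + (-8 + 4*1)) = -5*(1 + (-8 + 4)) = -5*(1 - 4) = -5*(-3) = 15)
h(V) = (15 + V)²
((h(6) - 4*7) - 142)*f(-3) = (((15 + 6)² - 4*7) - 142)*(9 - 3) = ((21² - 28) - 142)*6 = ((441 - 28) - 142)*6 = (413 - 142)*6 = 271*6 = 1626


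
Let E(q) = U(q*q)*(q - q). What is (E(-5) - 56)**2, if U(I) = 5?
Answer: 3136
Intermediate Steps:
E(q) = 0 (E(q) = 5*(q - q) = 5*0 = 0)
(E(-5) - 56)**2 = (0 - 56)**2 = (-56)**2 = 3136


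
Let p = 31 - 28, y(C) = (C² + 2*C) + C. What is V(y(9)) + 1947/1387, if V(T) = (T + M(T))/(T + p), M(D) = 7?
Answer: 375622/153957 ≈ 2.4398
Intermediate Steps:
y(C) = C² + 3*C
p = 3
V(T) = (7 + T)/(3 + T) (V(T) = (T + 7)/(T + 3) = (7 + T)/(3 + T))
V(y(9)) + 1947/1387 = (7 + 9*(3 + 9))/(3 + 9*(3 + 9)) + 1947/1387 = (7 + 9*12)/(3 + 9*12) + 1947*(1/1387) = (7 + 108)/(3 + 108) + 1947/1387 = 115/111 + 1947/1387 = 375622/153957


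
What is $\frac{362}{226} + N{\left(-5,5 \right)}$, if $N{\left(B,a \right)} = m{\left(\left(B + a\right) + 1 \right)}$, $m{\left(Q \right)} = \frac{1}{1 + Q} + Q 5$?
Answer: $\frac{1605}{226} \approx 7.1018$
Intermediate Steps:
$m{\left(Q \right)} = \frac{1}{1 + Q} + 5 Q$
$N{\left(B,a \right)} = \frac{6 + 5 B + 5 a + 5 \left(1 + B + a\right)^{2}}{2 + B + a}$ ($N{\left(B,a \right)} = \frac{1 + 5 \left(\left(B + a\right) + 1\right) + 5 \left(\left(B + a\right) + 1\right)^{2}}{1 + \left(\left(B + a\right) + 1\right)} = \frac{1 + 5 \left(1 + B + a\right) + 5 \left(1 + B + a\right)^{2}}{1 + \left(1 + B + a\right)} = \frac{1 + \left(5 + 5 B + 5 a\right) + 5 \left(1 + B + a\right)^{2}}{2 + B + a} = \frac{6 + 5 B + 5 a + 5 \left(1 + B + a\right)^{2}}{2 + B + a}$)
$\frac{362}{226} + N{\left(-5,5 \right)} = \frac{362}{226} + \frac{6 + 5 \left(-5\right) + 5 \cdot 5 + 5 \left(1 - 5 + 5\right)^{2}}{2 - 5 + 5} = 362 \cdot \frac{1}{226} + \frac{6 - 25 + 25 + 5 \cdot 1^{2}}{2} = \frac{181}{113} + \frac{6 - 25 + 25 + 5 \cdot 1}{2} = \frac{181}{113} + \frac{6 - 25 + 25 + 5}{2} = \frac{181}{113} + \frac{1}{2} \cdot 11 = \frac{181}{113} + \frac{11}{2} = \frac{1605}{226}$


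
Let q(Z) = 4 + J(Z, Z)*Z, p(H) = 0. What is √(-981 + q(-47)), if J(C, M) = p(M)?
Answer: I*√977 ≈ 31.257*I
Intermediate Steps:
J(C, M) = 0
q(Z) = 4 (q(Z) = 4 + 0*Z = 4 + 0 = 4)
√(-981 + q(-47)) = √(-981 + 4) = √(-977) = I*√977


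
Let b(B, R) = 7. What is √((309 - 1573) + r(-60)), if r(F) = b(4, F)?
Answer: I*√1257 ≈ 35.454*I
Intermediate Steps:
r(F) = 7
√((309 - 1573) + r(-60)) = √((309 - 1573) + 7) = √(-1264 + 7) = √(-1257) = I*√1257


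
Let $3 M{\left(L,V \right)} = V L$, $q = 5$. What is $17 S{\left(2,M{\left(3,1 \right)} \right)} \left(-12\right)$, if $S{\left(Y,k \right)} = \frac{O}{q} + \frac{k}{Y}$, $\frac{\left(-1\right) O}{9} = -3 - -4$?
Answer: $\frac{1326}{5} \approx 265.2$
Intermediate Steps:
$M{\left(L,V \right)} = \frac{L V}{3}$ ($M{\left(L,V \right)} = \frac{V L}{3} = \frac{L V}{3}$)
$O = -9$ ($O = - 9 \left(-3 - -4\right) = - 9 \left(-3 + 4\right) = \left(-9\right) 1 = -9$)
$S{\left(Y,k \right)} = - \frac{9}{5} + \frac{k}{Y}$
$17 S{\left(2,M{\left(3,1 \right)} \right)} \left(-12\right) = 17 \left(- \frac{9}{5} + \frac{\frac{1}{3} \cdot 3 \cdot 1}{2}\right) \left(-12\right) = 17 \left(- \frac{9}{5} + 1 \cdot \frac{1}{2}\right) \left(-12\right) = 17 \left(- \frac{9}{5} + \frac{1}{2}\right) \left(-12\right) = 17 \left(- \frac{13}{10}\right) \left(-12\right) = \left(- \frac{221}{10}\right) \left(-12\right) = \frac{1326}{5}$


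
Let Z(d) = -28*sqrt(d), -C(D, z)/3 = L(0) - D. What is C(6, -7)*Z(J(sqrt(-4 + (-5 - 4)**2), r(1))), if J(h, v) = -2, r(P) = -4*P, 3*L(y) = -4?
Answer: -616*I*sqrt(2) ≈ -871.16*I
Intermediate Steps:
L(y) = -4/3 (L(y) = (1/3)*(-4) = -4/3)
C(D, z) = 4 + 3*D (C(D, z) = -3*(-4/3 - D) = 4 + 3*D)
C(6, -7)*Z(J(sqrt(-4 + (-5 - 4)**2), r(1))) = (4 + 3*6)*(-28*I*sqrt(2)) = (4 + 18)*(-28*I*sqrt(2)) = 22*(-28*I*sqrt(2)) = -616*I*sqrt(2)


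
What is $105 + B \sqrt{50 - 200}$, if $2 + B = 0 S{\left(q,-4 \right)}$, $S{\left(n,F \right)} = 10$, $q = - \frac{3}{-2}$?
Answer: $105 - 10 i \sqrt{6} \approx 105.0 - 24.495 i$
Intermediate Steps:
$q = \frac{3}{2}$ ($q = \left(-3\right) \left(- \frac{1}{2}\right) = \frac{3}{2} \approx 1.5$)
$B = -2$ ($B = -2 + 0 \cdot 10 = -2 + 0 = -2$)
$105 + B \sqrt{50 - 200} = 105 - 2 \sqrt{50 - 200} = 105 - 2 \sqrt{-150} = 105 - 2 \cdot 5 i \sqrt{6} = 105 - 10 i \sqrt{6}$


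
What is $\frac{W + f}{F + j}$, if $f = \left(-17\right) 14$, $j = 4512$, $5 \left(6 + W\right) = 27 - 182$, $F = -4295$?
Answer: $- \frac{275}{217} \approx -1.2673$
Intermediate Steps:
$W = -37$ ($W = -6 + \frac{27 - 182}{5} = -6 + \frac{1}{5} \left(-155\right) = -6 - 31 = -37$)
$f = -238$
$\frac{W + f}{F + j} = \frac{-37 - 238}{-4295 + 4512} = - \frac{275}{217}$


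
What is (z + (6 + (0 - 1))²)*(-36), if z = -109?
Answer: 3024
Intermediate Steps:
(z + (6 + (0 - 1))²)*(-36) = (-109 + (6 + (0 - 1))²)*(-36) = (-109 + (6 - 1)²)*(-36) = (-109 + 5²)*(-36) = (-109 + 25)*(-36) = -84*(-36) = 3024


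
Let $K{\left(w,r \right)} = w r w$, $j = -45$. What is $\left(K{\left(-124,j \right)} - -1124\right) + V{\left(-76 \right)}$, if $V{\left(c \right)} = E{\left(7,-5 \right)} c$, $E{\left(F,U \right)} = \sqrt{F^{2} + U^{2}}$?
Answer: $-690796 - 76 \sqrt{74} \approx -6.9145 \cdot 10^{5}$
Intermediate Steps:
$K{\left(w,r \right)} = r w^{2}$ ($K{\left(w,r \right)} = r w w = r w^{2}$)
$V{\left(c \right)} = c \sqrt{74}$ ($V{\left(c \right)} = \sqrt{7^{2} + \left(-5\right)^{2}} c = \sqrt{49 + 25} c = \sqrt{74} c = c \sqrt{74}$)
$\left(K{\left(-124,j \right)} - -1124\right) + V{\left(-76 \right)} = \left(- 45 \left(-124\right)^{2} - -1124\right) - 76 \sqrt{74} = \left(\left(-45\right) 15376 + \left(-15672 + 16796\right)\right) - 76 \sqrt{74} = \left(-691920 + 1124\right) - 76 \sqrt{74} = -690796 - 76 \sqrt{74}$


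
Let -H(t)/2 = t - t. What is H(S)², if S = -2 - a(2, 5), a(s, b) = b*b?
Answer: 0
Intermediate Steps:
a(s, b) = b²
S = -27 (S = -2 - 1*5² = -2 - 1*25 = -2 - 25 = -27)
H(t) = 0 (H(t) = -2*(t - t) = -2*0 = 0)
H(S)² = 0² = 0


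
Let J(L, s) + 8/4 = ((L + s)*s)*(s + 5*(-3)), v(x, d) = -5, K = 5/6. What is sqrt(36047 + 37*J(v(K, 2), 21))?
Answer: 9*sqrt(1365) ≈ 332.51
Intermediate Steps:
K = 5/6 (K = 5*(1/6) = 5/6 ≈ 0.83333)
J(L, s) = -2 + s*(-15 + s)*(L + s) (J(L, s) = -2 + ((L + s)*s)*(s + 5*(-3)) = -2 + (s*(L + s))*(s - 15) = -2 + (s*(L + s))*(-15 + s) = -2 + s*(-15 + s)*(L + s))
sqrt(36047 + 37*J(v(K, 2), 21)) = sqrt(36047 + 37*(-2 + 21**3 - 15*21**2 - 5*21**2 - 15*(-5)*21)) = sqrt(36047 + 37*(-2 + 9261 - 15*441 - 5*441 + 1575)) = sqrt(36047 + 37*(-2 + 9261 - 6615 - 2205 + 1575)) = sqrt(36047 + 37*2014) = sqrt(36047 + 74518) = sqrt(110565) = 9*sqrt(1365)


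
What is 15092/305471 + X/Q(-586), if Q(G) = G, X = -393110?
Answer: 60046274361/89503003 ≈ 670.89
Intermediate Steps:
15092/305471 + X/Q(-586) = 15092/305471 - 393110/(-586) = 15092*(1/305471) - 393110*(-1/586) = 15092/305471 + 196555/293 = 60046274361/89503003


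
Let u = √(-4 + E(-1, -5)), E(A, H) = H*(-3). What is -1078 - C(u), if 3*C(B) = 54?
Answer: -1096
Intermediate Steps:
E(A, H) = -3*H
u = √11 (u = √(-4 - 3*(-5)) = √(-4 + 15) = √11 ≈ 3.3166)
C(B) = 18 (C(B) = (⅓)*54 = 18)
-1078 - C(u) = -1078 - 1*18 = -1078 - 18 = -1096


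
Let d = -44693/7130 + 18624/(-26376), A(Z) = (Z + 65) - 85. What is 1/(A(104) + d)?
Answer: 7835870/603562593 ≈ 0.012983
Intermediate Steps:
A(Z) = -20 + Z (A(Z) = (65 + Z) - 85 = -20 + Z)
d = -54650487/7835870 (d = -44693*1/7130 + 18624*(-1/26376) = -44693/7130 - 776/1099 = -54650487/7835870 ≈ -6.9744)
1/(A(104) + d) = 1/((-20 + 104) - 54650487/7835870) = 1/(84 - 54650487/7835870) = 1/(603562593/7835870) = 7835870/603562593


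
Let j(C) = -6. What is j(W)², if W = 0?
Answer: 36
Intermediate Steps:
j(W)² = (-6)² = 36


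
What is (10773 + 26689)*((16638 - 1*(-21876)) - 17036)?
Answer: 804608836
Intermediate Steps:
(10773 + 26689)*((16638 - 1*(-21876)) - 17036) = 37462*((16638 + 21876) - 17036) = 37462*(38514 - 17036) = 37462*21478 = 804608836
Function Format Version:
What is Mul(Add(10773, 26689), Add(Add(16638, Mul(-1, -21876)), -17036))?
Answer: 804608836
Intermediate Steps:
Mul(Add(10773, 26689), Add(Add(16638, Mul(-1, -21876)), -17036)) = Mul(37462, Add(Add(16638, 21876), -17036)) = Mul(37462, Add(38514, -17036)) = Mul(37462, 21478) = 804608836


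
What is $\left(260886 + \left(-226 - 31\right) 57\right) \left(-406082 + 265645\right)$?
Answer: $-34580785569$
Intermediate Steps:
$\left(260886 + \left(-226 - 31\right) 57\right) \left(-406082 + 265645\right) = \left(260886 - 14649\right) \left(-140437\right) = 246237 \left(-140437\right) = -34580785569$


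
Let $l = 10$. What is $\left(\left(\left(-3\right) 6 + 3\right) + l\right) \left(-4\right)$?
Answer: $20$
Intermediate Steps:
$\left(\left(\left(-3\right) 6 + 3\right) + l\right) \left(-4\right) = \left(\left(\left(-3\right) 6 + 3\right) + 10\right) \left(-4\right) = \left(\left(-18 + 3\right) + 10\right) \left(-4\right) = \left(-15 + 10\right) \left(-4\right) = \left(-5\right) \left(-4\right) = 20$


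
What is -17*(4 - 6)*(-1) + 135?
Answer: 101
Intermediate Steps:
-17*(4 - 6)*(-1) + 135 = -(-34)*(-1) + 135 = -17*2 + 135 = -34 + 135 = 101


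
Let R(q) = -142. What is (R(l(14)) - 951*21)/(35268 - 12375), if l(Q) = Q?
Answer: -20113/22893 ≈ -0.87857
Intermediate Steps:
(R(l(14)) - 951*21)/(35268 - 12375) = (-142 - 951*21)/(35268 - 12375) = (-142 - 19971)/22893 = -20113*1/22893 = -20113/22893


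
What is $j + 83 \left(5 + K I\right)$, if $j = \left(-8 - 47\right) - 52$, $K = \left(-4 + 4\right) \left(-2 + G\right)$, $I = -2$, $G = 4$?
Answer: $308$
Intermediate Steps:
$K = 0$ ($K = \left(-4 + 4\right) \left(-2 + 4\right) = 0 \cdot 2 = 0$)
$j = -107$ ($j = -55 - 52 = -107$)
$j + 83 \left(5 + K I\right) = -107 + 83 \left(5 + 0 \left(-2\right)\right) = -107 + 83 \left(5 + 0\right) = -107 + 83 \cdot 5 = -107 + 415 = 308$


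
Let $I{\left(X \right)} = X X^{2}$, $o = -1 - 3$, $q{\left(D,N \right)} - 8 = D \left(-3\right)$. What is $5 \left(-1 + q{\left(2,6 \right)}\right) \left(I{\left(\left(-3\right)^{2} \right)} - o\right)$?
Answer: $3665$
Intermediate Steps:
$q{\left(D,N \right)} = 8 - 3 D$ ($q{\left(D,N \right)} = 8 + D \left(-3\right) = 8 - 3 D$)
$o = -4$ ($o = -1 - 3 = -4$)
$I{\left(X \right)} = X^{3}$
$5 \left(-1 + q{\left(2,6 \right)}\right) \left(I{\left(\left(-3\right)^{2} \right)} - o\right) = 5 \left(-1 + \left(8 - 6\right)\right) \left(\left(\left(-3\right)^{2}\right)^{3} - -4\right) = 5 \left(-1 + \left(8 - 6\right)\right) \left(9^{3} + 4\right) = 5 \left(-1 + 2\right) \left(729 + 4\right) = 5 \cdot 1 \cdot 733 = 5 \cdot 733 = 3665$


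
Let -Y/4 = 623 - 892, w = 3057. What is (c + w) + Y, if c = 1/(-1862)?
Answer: 7695645/1862 ≈ 4133.0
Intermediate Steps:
c = -1/1862 ≈ -0.00053706
Y = 1076 (Y = -4*(623 - 892) = -4*(-269) = 1076)
(c + w) + Y = (-1/1862 + 3057) + 1076 = 5692133/1862 + 1076 = 7695645/1862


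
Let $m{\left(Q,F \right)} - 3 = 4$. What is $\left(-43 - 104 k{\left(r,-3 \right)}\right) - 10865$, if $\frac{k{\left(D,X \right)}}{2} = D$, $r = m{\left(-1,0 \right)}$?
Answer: $-12364$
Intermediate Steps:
$m{\left(Q,F \right)} = 7$ ($m{\left(Q,F \right)} = 3 + 4 = 7$)
$r = 7$
$k{\left(D,X \right)} = 2 D$
$\left(-43 - 104 k{\left(r,-3 \right)}\right) - 10865 = \left(-43 - 104 \cdot 2 \cdot 7\right) - 10865 = \left(-43 - 1456\right) - 10865 = -1499 - 10865 = -12364$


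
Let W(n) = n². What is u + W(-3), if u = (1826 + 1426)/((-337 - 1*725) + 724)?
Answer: -105/169 ≈ -0.62130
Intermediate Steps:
u = -1626/169 (u = 3252/((-337 - 725) + 724) = 3252/(-1062 + 724) = 3252/(-338) = 3252*(-1/338) = -1626/169 ≈ -9.6213)
u + W(-3) = -1626/169 + (-3)² = -1626/169 + 9 = -105/169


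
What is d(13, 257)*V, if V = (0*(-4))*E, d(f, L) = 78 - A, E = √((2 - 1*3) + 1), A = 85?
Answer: 0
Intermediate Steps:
E = 0 (E = √((2 - 3) + 1) = √(-1 + 1) = √0 = 0)
d(f, L) = -7 (d(f, L) = 78 - 1*85 = 78 - 85 = -7)
V = 0 (V = (0*(-4))*0 = 0*0 = 0)
d(13, 257)*V = -7*0 = 0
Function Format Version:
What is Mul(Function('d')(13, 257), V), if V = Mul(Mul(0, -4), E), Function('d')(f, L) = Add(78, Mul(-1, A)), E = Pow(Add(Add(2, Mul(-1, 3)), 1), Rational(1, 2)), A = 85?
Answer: 0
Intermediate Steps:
E = 0 (E = Pow(Add(Add(2, -3), 1), Rational(1, 2)) = Pow(Add(-1, 1), Rational(1, 2)) = Pow(0, Rational(1, 2)) = 0)
Function('d')(f, L) = -7 (Function('d')(f, L) = Add(78, Mul(-1, 85)) = Add(78, -85) = -7)
V = 0 (V = Mul(Mul(0, -4), 0) = Mul(0, 0) = 0)
Mul(Function('d')(13, 257), V) = Mul(-7, 0) = 0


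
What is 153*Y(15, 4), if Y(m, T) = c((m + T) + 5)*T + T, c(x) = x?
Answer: 15300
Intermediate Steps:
Y(m, T) = T + T*(5 + T + m) (Y(m, T) = ((m + T) + 5)*T + T = ((T + m) + 5)*T + T = (5 + T + m)*T + T = T*(5 + T + m) + T = T + T*(5 + T + m))
153*Y(15, 4) = 153*(4*(6 + 4 + 15)) = 153*(4*25) = 153*100 = 15300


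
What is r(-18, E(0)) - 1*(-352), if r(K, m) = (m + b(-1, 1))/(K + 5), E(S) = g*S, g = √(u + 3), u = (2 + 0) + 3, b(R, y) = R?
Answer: 4577/13 ≈ 352.08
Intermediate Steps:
u = 5 (u = 2 + 3 = 5)
g = 2*√2 (g = √(5 + 3) = √8 = 2*√2 ≈ 2.8284)
E(S) = 2*S*√2 (E(S) = (2*√2)*S = 2*S*√2)
r(K, m) = (-1 + m)/(5 + K) (r(K, m) = (m - 1)/(K + 5) = (-1 + m)/(5 + K))
r(-18, E(0)) - 1*(-352) = (-1 + 2*0*√2)/(5 - 18) - 1*(-352) = (-1 + 0)/(-13) + 352 = -1/13*(-1) + 352 = 1/13 + 352 = 4577/13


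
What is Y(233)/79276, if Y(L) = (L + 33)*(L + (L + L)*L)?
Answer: 14471863/39638 ≈ 365.10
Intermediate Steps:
Y(L) = (33 + L)*(L + 2*L**2) (Y(L) = (33 + L)*(L + (2*L)*L) = (33 + L)*(L + 2*L**2))
Y(233)/79276 = (233*(33 + 2*233**2 + 67*233))/79276 = (233*(33 + 2*54289 + 15611))*(1/79276) = (233*(33 + 108578 + 15611))*(1/79276) = (233*124222)*(1/79276) = 28943726*(1/79276) = 14471863/39638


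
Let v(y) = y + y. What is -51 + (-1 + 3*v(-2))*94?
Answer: -1273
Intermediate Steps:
v(y) = 2*y
-51 + (-1 + 3*v(-2))*94 = -51 + (-1 + 3*(2*(-2)))*94 = -51 + (-1 + 3*(-4))*94 = -51 + (-1 - 12)*94 = -51 - 13*94 = -51 - 1222 = -1273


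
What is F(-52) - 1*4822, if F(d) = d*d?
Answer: -2118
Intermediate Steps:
F(d) = d²
F(-52) - 1*4822 = (-52)² - 1*4822 = 2704 - 4822 = -2118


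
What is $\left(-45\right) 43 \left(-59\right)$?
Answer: $114165$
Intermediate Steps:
$\left(-45\right) 43 \left(-59\right) = \left(-1935\right) \left(-59\right) = 114165$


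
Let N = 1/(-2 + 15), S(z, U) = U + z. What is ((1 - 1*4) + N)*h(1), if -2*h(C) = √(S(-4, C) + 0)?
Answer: 19*I*√3/13 ≈ 2.5315*I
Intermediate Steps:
h(C) = -√(-4 + C)/2 (h(C) = -√((C - 4) + 0)/2 = -√((-4 + C) + 0)/2 = -√(-4 + C)/2)
N = 1/13 ≈ 0.076923
((1 - 1*4) + N)*h(1) = ((1 - 1*4) + 1/13)*(-√(-4 + 1)/2) = ((1 - 4) + 1/13)*(-I*√3/2) = (-3 + 1/13)*(-I*√3/2) = -(-19)*I*√3/13 = 19*I*√3/13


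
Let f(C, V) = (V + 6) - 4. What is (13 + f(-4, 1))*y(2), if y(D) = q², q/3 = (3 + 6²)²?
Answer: 333135504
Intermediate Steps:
q = 4563 (q = 3*(3 + 6²)² = 3*(3 + 36)² = 3*39² = 3*1521 = 4563)
f(C, V) = 2 + V (f(C, V) = (6 + V) - 4 = 2 + V)
y(D) = 20820969 (y(D) = 4563² = 20820969)
(13 + f(-4, 1))*y(2) = (13 + (2 + 1))*20820969 = (13 + 3)*20820969 = 16*20820969 = 333135504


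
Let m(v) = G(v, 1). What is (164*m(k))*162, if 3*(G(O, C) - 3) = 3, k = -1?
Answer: 106272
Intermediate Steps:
G(O, C) = 4 (G(O, C) = 3 + (⅓)*3 = 3 + 1 = 4)
m(v) = 4
(164*m(k))*162 = (164*4)*162 = 656*162 = 106272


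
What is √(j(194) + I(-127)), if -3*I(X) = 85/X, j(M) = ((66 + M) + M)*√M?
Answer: √(32385 + 65903094*√194)/381 ≈ 79.522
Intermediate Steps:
j(M) = √M*(66 + 2*M) (j(M) = (66 + 2*M)*√M = √M*(66 + 2*M))
I(X) = -85/(3*X)
√(j(194) + I(-127)) = √(2*√194*(33 + 194) - 85/3/(-127)) = √(2*√194*227 - 85/3*(-1/127)) = √(454*√194 + 85/381) = √(85/381 + 454*√194)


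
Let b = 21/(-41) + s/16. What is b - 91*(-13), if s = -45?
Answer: 773867/656 ≈ 1179.7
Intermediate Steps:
b = -2181/656 (b = 21/(-41) - 45/16 = 21*(-1/41) - 45*1/16 = -21/41 - 45/16 = -2181/656 ≈ -3.3247)
b - 91*(-13) = -2181/656 - 91*(-13) = -2181/656 + 1183 = 773867/656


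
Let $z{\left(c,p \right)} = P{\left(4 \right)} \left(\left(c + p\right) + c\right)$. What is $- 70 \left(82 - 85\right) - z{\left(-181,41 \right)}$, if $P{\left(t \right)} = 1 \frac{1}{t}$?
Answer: $\frac{1161}{4} \approx 290.25$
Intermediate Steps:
$P{\left(t \right)} = \frac{1}{t}$
$z{\left(c,p \right)} = \frac{c}{2} + \frac{p}{4}$ ($z{\left(c,p \right)} = \frac{\left(c + p\right) + c}{4} = \frac{p + 2 c}{4} = \frac{c}{2} + \frac{p}{4}$)
$- 70 \left(82 - 85\right) - z{\left(-181,41 \right)} = - 70 \left(82 - 85\right) - \left(\frac{1}{2} \left(-181\right) + \frac{1}{4} \cdot 41\right) = \left(-70\right) \left(-3\right) - \left(- \frac{181}{2} + \frac{41}{4}\right) = 210 - - \frac{321}{4} = 210 + \frac{321}{4} = \frac{1161}{4}$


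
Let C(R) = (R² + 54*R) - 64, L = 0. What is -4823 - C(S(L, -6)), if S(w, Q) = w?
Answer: -4759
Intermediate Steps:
C(R) = -64 + R² + 54*R
-4823 - C(S(L, -6)) = -4823 - (-64 + 0² + 54*0) = -4823 - (-64 + 0 + 0) = -4823 - 1*(-64) = -4823 + 64 = -4759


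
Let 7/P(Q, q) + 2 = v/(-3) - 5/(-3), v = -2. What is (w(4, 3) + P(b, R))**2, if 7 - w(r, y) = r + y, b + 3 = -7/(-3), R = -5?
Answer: 441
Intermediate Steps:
b = -2/3 (b = -3 - 7/(-3) = -3 - 7*(-1/3) = -3 + 7/3 = -2/3 ≈ -0.66667)
P(Q, q) = 21 (P(Q, q) = 7/(-2 + (-2/(-3) - 5/(-3))) = 7/(-2 + (-2*(-1/3) - 5*(-1/3))) = 7/(-2 + (2/3 + 5/3)) = 7/(-2 + 7/3) = 7/(1/3) = 7*3 = 21)
w(r, y) = 7 - r - y (w(r, y) = 7 - (r + y) = 7 + (-r - y) = 7 - r - y)
(w(4, 3) + P(b, R))**2 = ((7 - 1*4 - 1*3) + 21)**2 = ((7 - 4 - 3) + 21)**2 = (0 + 21)**2 = 21**2 = 441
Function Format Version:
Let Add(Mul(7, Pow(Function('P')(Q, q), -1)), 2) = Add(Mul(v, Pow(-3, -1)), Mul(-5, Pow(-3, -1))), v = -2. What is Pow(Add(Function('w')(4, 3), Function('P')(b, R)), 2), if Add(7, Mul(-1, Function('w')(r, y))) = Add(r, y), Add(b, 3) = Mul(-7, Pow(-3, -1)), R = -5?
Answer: 441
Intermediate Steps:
b = Rational(-2, 3) (b = Add(-3, Mul(-7, Pow(-3, -1))) = Add(-3, Mul(-7, Rational(-1, 3))) = Add(-3, Rational(7, 3)) = Rational(-2, 3) ≈ -0.66667)
Function('P')(Q, q) = 21 (Function('P')(Q, q) = Mul(7, Pow(Add(-2, Add(Mul(-2, Pow(-3, -1)), Mul(-5, Pow(-3, -1)))), -1)) = Mul(7, Pow(Add(-2, Add(Mul(-2, Rational(-1, 3)), Mul(-5, Rational(-1, 3)))), -1)) = Mul(7, Pow(Add(-2, Add(Rational(2, 3), Rational(5, 3))), -1)) = Mul(7, Pow(Add(-2, Rational(7, 3)), -1)) = Mul(7, Pow(Rational(1, 3), -1)) = Mul(7, 3) = 21)
Function('w')(r, y) = Add(7, Mul(-1, r), Mul(-1, y)) (Function('w')(r, y) = Add(7, Mul(-1, Add(r, y))) = Add(7, Add(Mul(-1, r), Mul(-1, y))) = Add(7, Mul(-1, r), Mul(-1, y)))
Pow(Add(Function('w')(4, 3), Function('P')(b, R)), 2) = Pow(Add(Add(7, Mul(-1, 4), Mul(-1, 3)), 21), 2) = Pow(Add(Add(7, -4, -3), 21), 2) = Pow(Add(0, 21), 2) = Pow(21, 2) = 441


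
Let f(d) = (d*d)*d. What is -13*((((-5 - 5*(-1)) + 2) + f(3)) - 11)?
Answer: -234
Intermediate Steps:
f(d) = d³ (f(d) = d²*d = d³)
-13*((((-5 - 5*(-1)) + 2) + f(3)) - 11) = -13*((((-5 - 5*(-1)) + 2) + 3³) - 11) = -13*((((-5 + 5) + 2) + 27) - 11) = -13*(((0 + 2) + 27) - 11) = -13*((2 + 27) - 11) = -13*(29 - 11) = -13*18 = -234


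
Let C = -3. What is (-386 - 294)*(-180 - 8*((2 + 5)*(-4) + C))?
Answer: -46240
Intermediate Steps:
(-386 - 294)*(-180 - 8*((2 + 5)*(-4) + C)) = (-386 - 294)*(-180 - 8*((2 + 5)*(-4) - 3)) = -680*(-180 - 8*(7*(-4) - 3)) = -680*(-180 - 8*(-28 - 3)) = -680*(-180 - 8*(-31)) = -680*(-180 + 248) = -680*68 = -46240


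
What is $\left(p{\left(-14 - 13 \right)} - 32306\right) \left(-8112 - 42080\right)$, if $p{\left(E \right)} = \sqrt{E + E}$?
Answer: $1621502752 - 150576 i \sqrt{6} \approx 1.6215 \cdot 10^{9} - 3.6883 \cdot 10^{5} i$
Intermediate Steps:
$p{\left(E \right)} = \sqrt{2} \sqrt{E}$ ($p{\left(E \right)} = \sqrt{2 E} = \sqrt{2} \sqrt{E}$)
$\left(p{\left(-14 - 13 \right)} - 32306\right) \left(-8112 - 42080\right) = \left(\sqrt{2} \sqrt{-14 - 13} - 32306\right) \left(-8112 - 42080\right) = \left(\sqrt{2} \sqrt{-14 - 13} - 32306\right) \left(-50192\right) = \left(\sqrt{2} \sqrt{-27} - 32306\right) \left(-50192\right) = \left(\sqrt{2} \cdot 3 i \sqrt{3} - 32306\right) \left(-50192\right) = \left(3 i \sqrt{6} - 32306\right) \left(-50192\right) = \left(-32306 + 3 i \sqrt{6}\right) \left(-50192\right) = 1621502752 - 150576 i \sqrt{6}$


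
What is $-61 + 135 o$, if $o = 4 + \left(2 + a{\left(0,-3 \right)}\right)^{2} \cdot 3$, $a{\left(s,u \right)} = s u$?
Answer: $2099$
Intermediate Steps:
$o = 16$ ($o = 4 + \left(2 + 0 \left(-3\right)\right)^{2} \cdot 3 = 4 + \left(2 + 0\right)^{2} \cdot 3 = 4 + 2^{2} \cdot 3 = 4 + 4 \cdot 3 = 4 + 12 = 16$)
$-61 + 135 o = -61 + 135 \cdot 16 = -61 + 2160 = 2099$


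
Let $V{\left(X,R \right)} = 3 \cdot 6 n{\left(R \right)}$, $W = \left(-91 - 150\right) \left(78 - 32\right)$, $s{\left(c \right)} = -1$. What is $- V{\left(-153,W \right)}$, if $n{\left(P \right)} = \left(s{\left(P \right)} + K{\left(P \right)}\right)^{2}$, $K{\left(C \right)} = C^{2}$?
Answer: $-271876703244588450$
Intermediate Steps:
$W = -11086$ ($W = \left(-241\right) 46 = -11086$)
$n{\left(P \right)} = \left(-1 + P^{2}\right)^{2}$
$V{\left(X,R \right)} = 18 \left(-1 + R^{2}\right)^{2}$ ($V{\left(X,R \right)} = 3 \cdot 6 \left(-1 + R^{2}\right)^{2} = 18 \left(-1 + R^{2}\right)^{2}$)
$- V{\left(-153,W \right)} = - 18 \left(-1 + \left(-11086\right)^{2}\right)^{2} = - 18 \left(-1 + 122899396\right)^{2} = - 18 \cdot 122899395^{2} = - 18 \cdot 15104261291366025 = \left(-1\right) 271876703244588450 = -271876703244588450$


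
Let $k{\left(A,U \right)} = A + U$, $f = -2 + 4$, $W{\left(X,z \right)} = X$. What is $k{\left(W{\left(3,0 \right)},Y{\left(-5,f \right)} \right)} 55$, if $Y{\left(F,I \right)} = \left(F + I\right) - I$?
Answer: $-110$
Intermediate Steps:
$f = 2$
$Y{\left(F,I \right)} = F$
$k{\left(W{\left(3,0 \right)},Y{\left(-5,f \right)} \right)} 55 = \left(3 - 5\right) 55 = \left(-2\right) 55 = -110$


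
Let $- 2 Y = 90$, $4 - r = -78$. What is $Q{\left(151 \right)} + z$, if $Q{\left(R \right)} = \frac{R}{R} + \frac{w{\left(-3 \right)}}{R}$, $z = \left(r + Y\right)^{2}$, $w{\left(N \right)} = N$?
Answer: $\frac{206867}{151} \approx 1370.0$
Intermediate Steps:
$r = 82$ ($r = 4 - -78 = 4 + 78 = 82$)
$Y = -45$ ($Y = \left(- \frac{1}{2}\right) 90 = -45$)
$z = 1369$ ($z = \left(82 - 45\right)^{2} = 37^{2} = 1369$)
$Q{\left(R \right)} = 1 - \frac{3}{R}$ ($Q{\left(R \right)} = \frac{R}{R} - \frac{3}{R} = 1 - \frac{3}{R}$)
$Q{\left(151 \right)} + z = \frac{-3 + 151}{151} + 1369 = \frac{1}{151} \cdot 148 + 1369 = \frac{148}{151} + 1369 = \frac{206867}{151}$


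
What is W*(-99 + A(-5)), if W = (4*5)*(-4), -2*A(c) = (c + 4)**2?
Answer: 7960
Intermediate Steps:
A(c) = -(4 + c)**2/2 (A(c) = -(c + 4)**2/2 = -(4 + c)**2/2)
W = -80 (W = 20*(-4) = -80)
W*(-99 + A(-5)) = -80*(-99 - (4 - 5)**2/2) = -80*(-99 - 1/2*(-1)**2) = -80*(-99 - 1/2*1) = -80*(-99 - 1/2) = -80*(-199/2) = 7960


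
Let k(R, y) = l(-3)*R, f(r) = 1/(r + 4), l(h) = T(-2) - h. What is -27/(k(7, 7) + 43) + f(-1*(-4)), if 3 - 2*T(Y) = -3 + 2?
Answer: -23/104 ≈ -0.22115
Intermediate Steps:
T(Y) = 2 (T(Y) = 3/2 - (-3 + 2)/2 = 3/2 - ½*(-1) = 3/2 + ½ = 2)
l(h) = 2 - h
f(r) = 1/(4 + r)
k(R, y) = 5*R (k(R, y) = (2 - 1*(-3))*R = (2 + 3)*R = 5*R)
-27/(k(7, 7) + 43) + f(-1*(-4)) = -27/(5*7 + 43) + 1/(4 - 1*(-4)) = -27/(35 + 43) + 1/(4 + 4) = -27/78 + 1/8 = (1/78)*(-27) + ⅛ = -9/26 + ⅛ = -23/104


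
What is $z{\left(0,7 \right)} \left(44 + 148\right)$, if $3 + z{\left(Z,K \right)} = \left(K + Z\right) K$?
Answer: $8832$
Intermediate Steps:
$z{\left(Z,K \right)} = -3 + K \left(K + Z\right)$ ($z{\left(Z,K \right)} = -3 + \left(K + Z\right) K = -3 + K \left(K + Z\right)$)
$z{\left(0,7 \right)} \left(44 + 148\right) = \left(-3 + 7^{2} + 7 \cdot 0\right) \left(44 + 148\right) = \left(-3 + 49 + 0\right) 192 = 46 \cdot 192 = 8832$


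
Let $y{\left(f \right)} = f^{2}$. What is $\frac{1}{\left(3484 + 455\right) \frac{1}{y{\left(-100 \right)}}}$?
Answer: $\frac{10000}{3939} \approx 2.5387$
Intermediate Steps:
$\frac{1}{\left(3484 + 455\right) \frac{1}{y{\left(-100 \right)}}} = \frac{1}{\left(3484 + 455\right) \frac{1}{\left(-100\right)^{2}}} = \frac{1}{3939 \cdot \frac{1}{10000}} = \frac{1}{\frac{3939}{10000}} = \frac{10000}{3939}$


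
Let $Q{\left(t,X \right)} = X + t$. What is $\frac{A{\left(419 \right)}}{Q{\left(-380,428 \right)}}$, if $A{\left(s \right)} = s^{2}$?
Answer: $\frac{175561}{48} \approx 3657.5$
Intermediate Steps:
$\frac{A{\left(419 \right)}}{Q{\left(-380,428 \right)}} = \frac{419^{2}}{428 - 380} = \frac{175561}{48}$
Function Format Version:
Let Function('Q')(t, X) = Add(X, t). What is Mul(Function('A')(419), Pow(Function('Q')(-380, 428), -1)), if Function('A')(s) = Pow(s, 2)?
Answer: Rational(175561, 48) ≈ 3657.5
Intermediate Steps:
Mul(Function('A')(419), Pow(Function('Q')(-380, 428), -1)) = Mul(Pow(419, 2), Pow(Add(428, -380), -1)) = Mul(175561, Pow(48, -1)) = Mul(175561, Rational(1, 48)) = Rational(175561, 48)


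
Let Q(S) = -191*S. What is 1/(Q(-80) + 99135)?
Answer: 1/114415 ≈ 8.7401e-6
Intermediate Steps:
1/(Q(-80) + 99135) = 1/(-191*(-80) + 99135) = 1/(15280 + 99135) = 1/114415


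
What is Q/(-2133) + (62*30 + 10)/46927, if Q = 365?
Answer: -13139645/100095291 ≈ -0.13127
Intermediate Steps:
Q/(-2133) + (62*30 + 10)/46927 = 365/(-2133) + (62*30 + 10)/46927 = 365*(-1/2133) + (1860 + 10)*(1/46927) = -365/2133 + 1870*(1/46927) = -365/2133 + 1870/46927 = -13139645/100095291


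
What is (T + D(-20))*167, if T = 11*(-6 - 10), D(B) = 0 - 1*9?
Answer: -30895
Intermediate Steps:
D(B) = -9 (D(B) = 0 - 9 = -9)
T = -176 (T = 11*(-16) = -176)
(T + D(-20))*167 = (-176 - 9)*167 = -185*167 = -30895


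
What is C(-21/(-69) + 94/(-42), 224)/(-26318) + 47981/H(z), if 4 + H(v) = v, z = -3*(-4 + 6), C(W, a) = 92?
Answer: -631382439/131590 ≈ -4798.1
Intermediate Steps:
z = -6 (z = -3*2 = -6)
H(v) = -4 + v
C(-21/(-69) + 94/(-42), 224)/(-26318) + 47981/H(z) = 92/(-26318) + 47981/(-4 - 6) = 92*(-1/26318) + 47981/(-10) = -46/13159 + 47981*(-1/10) = -46/13159 - 47981/10 = -631382439/131590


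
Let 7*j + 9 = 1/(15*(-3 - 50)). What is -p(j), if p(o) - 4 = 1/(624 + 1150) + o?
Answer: -26800061/9872310 ≈ -2.7147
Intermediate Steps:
j = -7156/5565 (j = -9/7 + (1/(15*(-3 - 50)))/7 = -9/7 + ((1/15)/(-53))/7 = -9/7 + ((1/15)*(-1/53))/7 = -9/7 + (⅐)*(-1/795) = -9/7 - 1/5565 = -7156/5565 ≈ -1.2859)
p(o) = 7097/1774 + o (p(o) = 4 + (1/(624 + 1150) + o) = 4 + (1/1774 + o) = 7097/1774 + o)
-p(j) = -(7097/1774 - 7156/5565) = -1*26800061/9872310 = -26800061/9872310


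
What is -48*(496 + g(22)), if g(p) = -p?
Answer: -22752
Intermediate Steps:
-48*(496 + g(22)) = -48*(496 - 1*22) = -48*(496 - 22) = -48*474 = -22752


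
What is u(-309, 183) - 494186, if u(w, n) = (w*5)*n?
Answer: -776921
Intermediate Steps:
u(w, n) = 5*n*w (u(w, n) = (5*w)*n = 5*n*w)
u(-309, 183) - 494186 = 5*183*(-309) - 494186 = -282735 - 494186 = -776921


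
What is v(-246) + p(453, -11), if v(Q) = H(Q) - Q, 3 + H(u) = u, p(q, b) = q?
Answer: 450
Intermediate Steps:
H(u) = -3 + u
v(Q) = -3 (v(Q) = (-3 + Q) - Q = -3)
v(-246) + p(453, -11) = -3 + 453 = 450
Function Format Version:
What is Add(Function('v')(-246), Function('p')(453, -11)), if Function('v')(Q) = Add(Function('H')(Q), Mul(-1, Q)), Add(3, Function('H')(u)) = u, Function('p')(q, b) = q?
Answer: 450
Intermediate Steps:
Function('H')(u) = Add(-3, u)
Function('v')(Q) = -3 (Function('v')(Q) = Add(Add(-3, Q), Mul(-1, Q)) = -3)
Add(Function('v')(-246), Function('p')(453, -11)) = Add(-3, 453) = 450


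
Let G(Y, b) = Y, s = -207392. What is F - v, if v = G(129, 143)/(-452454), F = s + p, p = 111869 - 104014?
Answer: -30093771223/150818 ≈ -1.9954e+5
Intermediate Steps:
p = 7855
F = -199537 (F = -207392 + 7855 = -199537)
v = -43/150818 (v = 129/(-452454) = 129*(-1/452454) = -43/150818 ≈ -0.00028511)
F - v = -199537 - 1*(-43/150818) = -199537 + 43/150818 = -30093771223/150818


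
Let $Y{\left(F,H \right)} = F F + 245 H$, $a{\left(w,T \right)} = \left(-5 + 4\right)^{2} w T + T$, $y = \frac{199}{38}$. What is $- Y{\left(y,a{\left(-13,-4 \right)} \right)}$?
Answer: $- \frac{17021041}{1444} \approx -11787.0$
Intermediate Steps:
$y = \frac{199}{38}$ ($y = 199 \cdot \frac{1}{38} = \frac{199}{38} \approx 5.2368$)
$a{\left(w,T \right)} = T + T w$ ($a{\left(w,T \right)} = \left(-1\right)^{2} w T + T = 1 w T + T = w T + T = T w + T = T + T w$)
$Y{\left(F,H \right)} = F^{2} + 245 H$
$- Y{\left(y,a{\left(-13,-4 \right)} \right)} = - (\left(\frac{199}{38}\right)^{2} + 245 \left(- 4 \left(1 - 13\right)\right)) = - (\frac{39601}{1444} + 245 \left(\left(-4\right) \left(-12\right)\right)) = - (\frac{39601}{1444} + 245 \cdot 48) = - (\frac{39601}{1444} + 11760) = \left(-1\right) \frac{17021041}{1444} = - \frac{17021041}{1444}$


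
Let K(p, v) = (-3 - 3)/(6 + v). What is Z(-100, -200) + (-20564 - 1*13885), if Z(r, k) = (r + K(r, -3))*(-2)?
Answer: -34245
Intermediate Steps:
K(p, v) = -6/(6 + v)
Z(r, k) = 4 - 2*r (Z(r, k) = (r - 6/(6 - 3))*(-2) = (r - 6/3)*(-2) = (r - 6*⅓)*(-2) = (r - 2)*(-2) = (-2 + r)*(-2) = 4 - 2*r)
Z(-100, -200) + (-20564 - 1*13885) = (4 - 2*(-100)) + (-20564 - 1*13885) = (4 + 200) + (-20564 - 13885) = 204 - 34449 = -34245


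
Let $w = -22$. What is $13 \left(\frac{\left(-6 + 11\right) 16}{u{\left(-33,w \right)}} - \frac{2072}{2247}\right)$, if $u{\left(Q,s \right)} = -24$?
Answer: $- \frac{17758}{321} \approx -55.321$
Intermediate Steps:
$13 \left(\frac{\left(-6 + 11\right) 16}{u{\left(-33,w \right)}} - \frac{2072}{2247}\right) = 13 \left(\frac{\left(-6 + 11\right) 16}{-24} - \frac{2072}{2247}\right) = 13 \left(5 \cdot 16 \left(- \frac{1}{24}\right) - \frac{296}{321}\right) = 13 \left(80 \left(- \frac{1}{24}\right) - \frac{296}{321}\right) = 13 \left(- \frac{10}{3} - \frac{296}{321}\right) = 13 \left(- \frac{1366}{321}\right) = - \frac{17758}{321}$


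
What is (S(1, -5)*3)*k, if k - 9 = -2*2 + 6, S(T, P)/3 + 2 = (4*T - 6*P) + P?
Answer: 2673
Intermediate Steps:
S(T, P) = -6 - 15*P + 12*T (S(T, P) = -6 + 3*((4*T - 6*P) + P) = -6 + 3*((-6*P + 4*T) + P) = -6 + 3*(-5*P + 4*T) = -6 + (-15*P + 12*T) = -6 - 15*P + 12*T)
k = 11 (k = 9 + (-2*2 + 6) = 9 + (-4 + 6) = 9 + 2 = 11)
(S(1, -5)*3)*k = ((-6 - 15*(-5) + 12*1)*3)*11 = ((-6 + 75 + 12)*3)*11 = (81*3)*11 = 243*11 = 2673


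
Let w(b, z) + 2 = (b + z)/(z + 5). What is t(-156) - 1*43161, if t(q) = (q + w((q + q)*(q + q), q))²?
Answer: 13668020155/22801 ≈ 5.9945e+5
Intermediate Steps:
w(b, z) = -2 + (b + z)/(5 + z) (w(b, z) = -2 + (b + z)/(z + 5) = -2 + (b + z)/(5 + z))
t(q) = (q + (-10 - q + 4*q²)/(5 + q))² (t(q) = (q + (-10 + (q + q)*(q + q) - q)/(5 + q))² = (q + (-10 + (2*q)*(2*q) - q)/(5 + q))² = (q + (-10 + 4*q² - q)/(5 + q))² = (q + (-10 - q + 4*q²)/(5 + q))²)
t(-156) - 1*43161 = (-10 + 4*(-156) + 5*(-156)²)²/(5 - 156)² - 1*43161 = (-10 - 624 + 5*24336)²/(-151)² - 43161 = (-10 - 624 + 121680)²/22801 - 43161 = (1/22801)*121046² - 43161 = (1/22801)*14652134116 - 43161 = 14652134116/22801 - 43161 = 13668020155/22801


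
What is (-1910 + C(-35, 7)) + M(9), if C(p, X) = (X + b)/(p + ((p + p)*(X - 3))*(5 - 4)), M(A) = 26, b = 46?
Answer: -593513/315 ≈ -1884.2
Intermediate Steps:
C(p, X) = (46 + X)/(p + 2*p*(-3 + X)) (C(p, X) = (X + 46)/(p + ((p + p)*(X - 3))*(5 - 4)) = (46 + X)/(p + ((2*p)*(-3 + X))*1) = (46 + X)/(p + (2*p*(-3 + X))*1) = (46 + X)/(p + 2*p*(-3 + X)))
(-1910 + C(-35, 7)) + M(9) = (-1910 + (46 + 7)/((-35)*(-5 + 2*7))) + 26 = (-1910 - 1/35*53/(-5 + 14)) + 26 = (-1910 - 1/35*53/9) + 26 = (-1910 - 1/35*1/9*53) + 26 = (-1910 - 53/315) + 26 = -601703/315 + 26 = -593513/315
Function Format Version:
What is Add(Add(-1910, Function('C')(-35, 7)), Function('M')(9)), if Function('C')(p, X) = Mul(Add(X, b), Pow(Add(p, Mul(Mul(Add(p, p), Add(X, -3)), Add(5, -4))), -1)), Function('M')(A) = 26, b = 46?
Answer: Rational(-593513, 315) ≈ -1884.2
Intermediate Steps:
Function('C')(p, X) = Mul(Pow(Add(p, Mul(2, p, Add(-3, X))), -1), Add(46, X)) (Function('C')(p, X) = Mul(Add(X, 46), Pow(Add(p, Mul(Mul(Add(p, p), Add(X, -3)), Add(5, -4))), -1)) = Mul(Add(46, X), Pow(Add(p, Mul(Mul(Mul(2, p), Add(-3, X)), 1)), -1)) = Mul(Add(46, X), Pow(Add(p, Mul(Mul(2, p, Add(-3, X)), 1)), -1)) = Mul(Add(46, X), Pow(Add(p, Mul(2, p, Add(-3, X))), -1)) = Mul(Pow(Add(p, Mul(2, p, Add(-3, X))), -1), Add(46, X)))
Add(Add(-1910, Function('C')(-35, 7)), Function('M')(9)) = Add(Add(-1910, Mul(Pow(-35, -1), Pow(Add(-5, Mul(2, 7)), -1), Add(46, 7))), 26) = Add(Add(-1910, Mul(Rational(-1, 35), Pow(Add(-5, 14), -1), 53)), 26) = Add(Add(-1910, Mul(Rational(-1, 35), Pow(9, -1), 53)), 26) = Add(Add(-1910, Mul(Rational(-1, 35), Rational(1, 9), 53)), 26) = Add(Add(-1910, Rational(-53, 315)), 26) = Add(Rational(-601703, 315), 26) = Rational(-593513, 315)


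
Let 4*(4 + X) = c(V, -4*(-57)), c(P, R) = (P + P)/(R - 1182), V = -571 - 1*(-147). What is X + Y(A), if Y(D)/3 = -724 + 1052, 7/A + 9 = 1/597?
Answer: 8822/9 ≈ 980.22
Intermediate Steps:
V = -424 (V = -571 + 147 = -424)
c(P, R) = 2*P/(-1182 + R) (c(P, R) = (2*P)/(-1182 + R) = 2*P/(-1182 + R))
A = -4179/5372 (A = 7/(-9 + 1/597) = 7/(-5372/597) = 7*(-597/5372) = -4179/5372 ≈ -0.77792)
Y(D) = 984 (Y(D) = 3*(-724 + 1052) = 3*328 = 984)
X = -34/9 (X = -4 + (2*(-424)/(-1182 - 4*(-57)))/4 = -4 + (2*(-424)/(-1182 + 228))/4 = -4 + (2*(-424)/(-954))/4 = -4 + (2*(-424)*(-1/954))/4 = -4 + (1/4)*(8/9) = -4 + 2/9 = -34/9 ≈ -3.7778)
X + Y(A) = -34/9 + 984 = 8822/9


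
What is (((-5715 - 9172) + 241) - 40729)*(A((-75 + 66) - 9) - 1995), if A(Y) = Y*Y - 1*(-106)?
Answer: 86661875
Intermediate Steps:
A(Y) = 106 + Y² (A(Y) = Y² + 106 = 106 + Y²)
(((-5715 - 9172) + 241) - 40729)*(A((-75 + 66) - 9) - 1995) = (((-5715 - 9172) + 241) - 40729)*((106 + ((-75 + 66) - 9)²) - 1995) = ((-14887 + 241) - 40729)*((106 + (-9 - 9)²) - 1995) = (-14646 - 40729)*((106 + (-18)²) - 1995) = -55375*((106 + 324) - 1995) = -55375*(430 - 1995) = -55375*(-1565) = 86661875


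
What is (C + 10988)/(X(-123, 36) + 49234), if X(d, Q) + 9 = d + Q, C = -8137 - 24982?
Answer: -22131/49138 ≈ -0.45038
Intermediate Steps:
C = -33119
X(d, Q) = -9 + Q + d (X(d, Q) = -9 + (d + Q) = -9 + (Q + d) = -9 + Q + d)
(C + 10988)/(X(-123, 36) + 49234) = (-33119 + 10988)/((-9 + 36 - 123) + 49234) = -22131/(-96 + 49234) = -22131/49138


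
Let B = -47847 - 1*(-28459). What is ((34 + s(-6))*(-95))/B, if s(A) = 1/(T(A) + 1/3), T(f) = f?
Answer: 54625/329596 ≈ 0.16573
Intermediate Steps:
B = -19388 (B = -47847 + 28459 = -19388)
s(A) = 1/(⅓ + A) (s(A) = 1/(A + 1/3) = 1/(A + ⅓) = 1/(⅓ + A))
((34 + s(-6))*(-95))/B = ((34 + 3/(1 + 3*(-6)))*(-95))/(-19388) = ((34 + 3/(1 - 18))*(-95))*(-1/19388) = ((34 + 3/(-17))*(-95))*(-1/19388) = ((34 + 3*(-1/17))*(-95))*(-1/19388) = ((34 - 3/17)*(-95))*(-1/19388) = ((575/17)*(-95))*(-1/19388) = -54625/17*(-1/19388) = 54625/329596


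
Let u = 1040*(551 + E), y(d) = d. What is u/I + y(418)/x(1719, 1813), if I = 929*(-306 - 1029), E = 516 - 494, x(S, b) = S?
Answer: -33731774/142128639 ≈ -0.23733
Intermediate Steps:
E = 22
I = -1240215 (I = 929*(-1335) = -1240215)
u = 595920 (u = 1040*(551 + 22) = 1040*573 = 595920)
u/I + y(418)/x(1719, 1813) = 595920/(-1240215) + 418/1719 = 595920*(-1/1240215) + 418*(1/1719) = -39728/82681 + 418/1719 = -33731774/142128639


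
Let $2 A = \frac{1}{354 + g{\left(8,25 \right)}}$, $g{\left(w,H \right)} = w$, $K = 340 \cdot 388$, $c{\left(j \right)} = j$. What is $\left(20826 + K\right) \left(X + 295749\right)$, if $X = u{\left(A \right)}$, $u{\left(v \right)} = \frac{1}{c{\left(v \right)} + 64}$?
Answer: $\frac{2093249839938202}{46337} \approx 4.5174 \cdot 10^{10}$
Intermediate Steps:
$K = 131920$
$A = \frac{1}{724}$ ($A = \frac{1}{2 \left(354 + 8\right)} = \frac{1}{2 \cdot 362} = \frac{1}{2} \cdot \frac{1}{362} = \frac{1}{724} \approx 0.0013812$)
$u{\left(v \right)} = \frac{1}{64 + v}$ ($u{\left(v \right)} = \frac{1}{v + 64} = \frac{1}{64 + v}$)
$X = \frac{724}{46337}$ ($X = \frac{1}{64 + \frac{1}{724}} = \frac{1}{\frac{46337}{724}} = \frac{724}{46337} \approx 0.015625$)
$\left(20826 + K\right) \left(X + 295749\right) = \left(20826 + 131920\right) \left(\frac{724}{46337} + 295749\right) = 152746 \cdot \frac{13704122137}{46337} = \frac{2093249839938202}{46337}$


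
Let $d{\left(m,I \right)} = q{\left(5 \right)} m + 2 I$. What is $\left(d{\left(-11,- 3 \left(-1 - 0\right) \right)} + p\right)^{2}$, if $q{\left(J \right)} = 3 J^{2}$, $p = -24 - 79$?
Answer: $850084$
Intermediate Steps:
$p = -103$ ($p = -24 - 79 = -103$)
$d{\left(m,I \right)} = 2 I + 75 m$ ($d{\left(m,I \right)} = 3 \cdot 5^{2} m + 2 I = 3 \cdot 25 m + 2 I = 75 m + 2 I = 2 I + 75 m$)
$\left(d{\left(-11,- 3 \left(-1 - 0\right) \right)} + p\right)^{2} = \left(\left(2 \left(- 3 \left(-1 - 0\right)\right) + 75 \left(-11\right)\right) - 103\right)^{2} = \left(\left(2 \left(- 3 \left(-1 + \left(-1 + 1\right)\right)\right) - 825\right) - 103\right)^{2} = \left(\left(2 \left(- 3 \left(-1 + 0\right)\right) - 825\right) - 103\right)^{2} = \left(\left(2 \left(\left(-3\right) \left(-1\right)\right) - 825\right) - 103\right)^{2} = \left(\left(2 \cdot 3 - 825\right) - 103\right)^{2} = \left(\left(6 - 825\right) - 103\right)^{2} = \left(-819 - 103\right)^{2} = \left(-922\right)^{2} = 850084$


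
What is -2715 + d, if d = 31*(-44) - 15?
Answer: -4094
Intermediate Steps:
d = -1379 (d = -1364 - 15 = -1379)
-2715 + d = -2715 - 1379 = -4094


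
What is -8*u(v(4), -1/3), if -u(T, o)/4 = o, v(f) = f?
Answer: -32/3 ≈ -10.667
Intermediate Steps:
u(T, o) = -4*o
-8*u(v(4), -1/3) = -(-32)*(-1/3) = -(-32)*(-1*⅓) = -(-32)*(-1)/3 = -8*4/3 = -32/3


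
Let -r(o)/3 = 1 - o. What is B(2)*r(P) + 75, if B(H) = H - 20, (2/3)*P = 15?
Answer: -1086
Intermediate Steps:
P = 45/2 (P = (3/2)*15 = 45/2 ≈ 22.500)
r(o) = -3 + 3*o (r(o) = -3*(1 - o) = -3 + 3*o)
B(H) = -20 + H
B(2)*r(P) + 75 = (-20 + 2)*(-3 + 3*(45/2)) + 75 = -18*(-3 + 135/2) + 75 = -18*129/2 + 75 = -1161 + 75 = -1086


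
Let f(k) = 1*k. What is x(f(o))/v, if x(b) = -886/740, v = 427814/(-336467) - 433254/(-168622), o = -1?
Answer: -12566966071991/13622811942350 ≈ -0.92249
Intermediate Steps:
v = 36818410655/28367869237 (v = 427814*(-1/336467) - 433254*(-1/168622) = -427814/336467 + 216627/84311 = 36818410655/28367869237 ≈ 1.2979)
f(k) = k
x(b) = -443/370 (x(b) = -886*1/740 = -443/370)
x(f(o))/v = -443/(370*36818410655/28367869237) = -443/370*28367869237/36818410655 = -12566966071991/13622811942350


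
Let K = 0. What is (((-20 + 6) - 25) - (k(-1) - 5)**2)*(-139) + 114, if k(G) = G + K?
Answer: 10539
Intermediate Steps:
k(G) = G (k(G) = G + 0 = G)
(((-20 + 6) - 25) - (k(-1) - 5)**2)*(-139) + 114 = (((-20 + 6) - 25) - (-1 - 5)**2)*(-139) + 114 = ((-14 - 25) - 1*(-6)**2)*(-139) + 114 = (-39 - 1*36)*(-139) + 114 = (-39 - 36)*(-139) + 114 = -75*(-139) + 114 = 10425 + 114 = 10539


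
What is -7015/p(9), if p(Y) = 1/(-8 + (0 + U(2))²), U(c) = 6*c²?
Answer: -3984520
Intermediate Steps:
p(Y) = 1/568 (p(Y) = 1/(-8 + (0 + 6*2²)²) = 1/(-8 + (0 + 6*4)²) = 1/(-8 + (0 + 24)²) = 1/(-8 + 24²) = 1/(-8 + 576) = 1/568)
-7015/p(9) = -7015/1/568 = -7015*568 = -61*65320 = -3984520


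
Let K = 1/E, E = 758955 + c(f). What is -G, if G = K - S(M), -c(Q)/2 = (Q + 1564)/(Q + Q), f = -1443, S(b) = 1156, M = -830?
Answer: 1266019045573/1095172186 ≈ 1156.0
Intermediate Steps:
c(Q) = -(1564 + Q)/Q (c(Q) = -2*(Q + 1564)/(Q + Q) = -2*(1564 + Q)/(2*Q) = -2*(1564 + Q)*1/(2*Q) = -(1564 + Q)/Q)
E = 1095172186/1443 (E = 758955 + (-1564 - 1*(-1443))/(-1443) = 758955 - (-1564 + 1443)/1443 = 758955 - 1/1443*(-121) = 758955 + 121/1443 = 1095172186/1443 ≈ 7.5896e+5)
K = 1443/1095172186 (K = 1/(1095172186/1443) = 1443/1095172186 ≈ 1.3176e-6)
G = -1266019045573/1095172186 (G = 1443/1095172186 - 1*1156 = 1443/1095172186 - 1156 = -1266019045573/1095172186 ≈ -1156.0)
-G = -1*(-1266019045573/1095172186) = 1266019045573/1095172186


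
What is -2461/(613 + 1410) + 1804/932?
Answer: 338960/471359 ≈ 0.71911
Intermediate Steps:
-2461/(613 + 1410) + 1804/932 = -2461/2023 + 1804*(1/932) = -2461*1/2023 + 451/233 = -2461/2023 + 451/233 = 338960/471359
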